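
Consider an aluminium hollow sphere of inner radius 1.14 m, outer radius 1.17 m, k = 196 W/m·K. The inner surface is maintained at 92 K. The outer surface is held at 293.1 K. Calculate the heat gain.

Q = 4πk·ΔT/(1/r₁ − 1/r₂) = 4π × 196 × 201.1 / (1/1.14 − 1/1.17) = 2.20×10^7 W

Q = 22000 kW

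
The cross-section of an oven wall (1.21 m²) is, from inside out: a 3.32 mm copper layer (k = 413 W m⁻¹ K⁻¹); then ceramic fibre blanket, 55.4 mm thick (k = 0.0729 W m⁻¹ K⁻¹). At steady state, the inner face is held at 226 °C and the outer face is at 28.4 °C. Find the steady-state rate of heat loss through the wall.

Q = 315 W

Treat each layer as a resistance in series:
  R_copper = L/(kA) = 0.00332/(413·1.21) = 6.644×10^-6 K/W
  R_ceramic fibre blanket = L/(kA) = 0.0554/(0.0729·1.21) = 0.6281 K/W
ΣR = 6.644×10^-6 + 0.6281 = 0.6281 K/W
Q = ΔT/ΣR = (226 °C − 28.4 °C)/0.6281 = 315 W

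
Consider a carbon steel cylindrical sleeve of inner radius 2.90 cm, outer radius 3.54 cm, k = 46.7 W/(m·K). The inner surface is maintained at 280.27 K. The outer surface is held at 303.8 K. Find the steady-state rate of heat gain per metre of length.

Q' = 34600 W/m

Q' = 2πk·ΔT/ln(r₂/r₁) = 2π × 46.7 × 23.53 / ln(0.0354/0.0290) = 34600 W/m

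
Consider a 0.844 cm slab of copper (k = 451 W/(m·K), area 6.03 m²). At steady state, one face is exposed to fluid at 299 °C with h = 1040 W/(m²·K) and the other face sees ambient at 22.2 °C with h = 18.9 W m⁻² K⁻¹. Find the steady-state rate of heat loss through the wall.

Resistance network (inner→outer):
  R_conv,in = 1/(hA) = 1/(1040·6.03) = 1.595×10^-4 K/W
  R_copper = L/(kA) = 0.00844/(451·6.03) = 3.103×10^-6 K/W
  R_conv,out = 1/(hA) = 1/(18.9·6.03) = 0.008774 K/W
ΣR = 1.595×10^-4 + 3.103×10^-6 + 0.008774 = 0.008937 K/W
Q = ΔT/ΣR = (299 °C − 22.2 °C)/0.008937 = 31000 W

Q = 31000 W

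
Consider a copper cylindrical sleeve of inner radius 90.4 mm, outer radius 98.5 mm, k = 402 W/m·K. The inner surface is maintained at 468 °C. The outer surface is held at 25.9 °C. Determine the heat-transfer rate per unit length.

Q' = 13000 kW/m

Q' = 2πk·ΔT/ln(r₂/r₁) = 2π × 402 × 442.1 / ln(0.0985/0.0904) = 1.30×10^7 W/m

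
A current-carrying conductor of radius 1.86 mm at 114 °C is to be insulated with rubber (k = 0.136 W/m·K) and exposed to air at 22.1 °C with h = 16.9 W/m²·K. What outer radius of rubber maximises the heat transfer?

For a cylinder, r_cr = k_ins/h = 0.136/16.9 = 0.00805 m = 0.805 cm

r_cr = 0.805 cm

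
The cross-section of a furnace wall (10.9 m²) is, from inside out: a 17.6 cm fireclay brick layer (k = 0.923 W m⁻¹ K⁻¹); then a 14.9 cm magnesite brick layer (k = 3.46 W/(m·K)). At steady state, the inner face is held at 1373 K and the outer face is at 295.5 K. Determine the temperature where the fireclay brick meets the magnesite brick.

T = 494 K

Treat each layer as a resistance in series:
  R_fireclay brick = L/(kA) = 0.176/(0.923·10.9) = 0.01749 K/W
  R_magnesite brick = L/(kA) = 0.149/(3.46·10.9) = 0.003951 K/W
ΣR = 0.01749 + 0.003951 = 0.02144 K/W
Q = ΔT/ΣR = (1373 K − 295.5 K)/0.02144 = 50260 W
From the inner boundary to the fireclay brick/magnesite brick interface, ΣR_partial = 0.01749 K/W.
T_interface = T_in − Q·ΣR_partial = 1373 K − (50260)(0.01749) = 494 K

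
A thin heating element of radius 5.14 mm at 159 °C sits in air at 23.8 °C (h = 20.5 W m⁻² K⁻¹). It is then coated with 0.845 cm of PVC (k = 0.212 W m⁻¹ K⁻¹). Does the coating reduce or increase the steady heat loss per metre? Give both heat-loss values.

increases: 89.5 → 104 W/m

Critical radius for a cylinder: r_cr = k/h = 0.0103 m = 1.03 cm.
Outer radius after coating: r₂ = 0.00514 + 0.00845 = 0.01359 m.
r₁ < r_cr < r₂: heat loss rises to a maximum at r_cr then falls. Whether the coating helps depends on whether Q(r₂) has dropped back below Q(r₁).
Bare: R = 1/(2πr₁h) = 1.510 m·K/W; Q = 135.2/1.510 = 89.5 W/m.
Coated: R = R_cond + R_conv = 1.301 m·K/W; Q = 135.2/1.301 = 104 W/m.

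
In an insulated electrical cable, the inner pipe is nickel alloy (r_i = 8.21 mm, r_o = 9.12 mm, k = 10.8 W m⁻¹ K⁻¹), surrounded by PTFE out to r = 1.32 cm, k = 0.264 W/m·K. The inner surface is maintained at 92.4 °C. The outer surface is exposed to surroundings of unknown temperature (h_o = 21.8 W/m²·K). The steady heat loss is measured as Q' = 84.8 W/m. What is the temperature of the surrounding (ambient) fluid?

T_out = 26.5 °C

Sum the resistances:
  R'_nickel alloy = ln(0.00912/0.00821)/(2πk) = 0.1051/(2π·10.8) = 0.001549 m·K/W
  R'_PTFE = ln(0.0132/0.00912)/(2πk) = 0.3697/(2π·0.264) = 0.2229 m·K/W
  R'_conv,out = 1/(2πr h) = 1/(2π·0.0132·21.8) = 0.5531 m·K/W
ΣR = 0.7775 m·K/W
ΔT = Q'·ΣR = 84.8 × 0.7775 = 65.93 K
Heat flows outward, so T_out = T_in − ΔT = 92.4 − 65.93 = 26.5 °C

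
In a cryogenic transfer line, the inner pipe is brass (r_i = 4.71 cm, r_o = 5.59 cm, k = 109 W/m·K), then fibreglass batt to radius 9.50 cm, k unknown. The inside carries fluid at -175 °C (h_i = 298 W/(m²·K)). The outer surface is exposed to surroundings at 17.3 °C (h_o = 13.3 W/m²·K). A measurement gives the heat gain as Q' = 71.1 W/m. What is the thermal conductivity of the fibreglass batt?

k = 0.0329 W/m·K

ΣR = ΔT/Q' = |-175 − 17.3|/71.1 = 2.705 m·K/W
Known resistances:
  R'_conv,in = 1/(2πr h) = 1/(2π·0.0471·298) = 0.01134 m·K/W
  R'_brass = ln(0.0559/0.0471)/(2πk) = 0.1713/(2π·109) = 2.501×10^-4 m·K/W
  R'_conv,out = 1/(2πr h) = 1/(2π·0.0950·13.3) = 0.1260 m·K/W
R_fibreglass batt = ΣR − ΣR_known = 2.705 − 0.1376 = 2.567 m·K/W
ln(r₂/r₁)/(2πk) = 2.567 ⇒ k = 0.5303/(2π·2.567) = 0.0329 W/m·K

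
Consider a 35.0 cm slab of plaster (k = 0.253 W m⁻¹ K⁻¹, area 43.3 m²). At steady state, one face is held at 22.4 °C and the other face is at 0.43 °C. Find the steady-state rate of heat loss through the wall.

Q = 688 W

Q = kA·ΔT/L = 0.253 × 43.3 × |22.4 °C − 0.43 °C| / 0.350 = 688 W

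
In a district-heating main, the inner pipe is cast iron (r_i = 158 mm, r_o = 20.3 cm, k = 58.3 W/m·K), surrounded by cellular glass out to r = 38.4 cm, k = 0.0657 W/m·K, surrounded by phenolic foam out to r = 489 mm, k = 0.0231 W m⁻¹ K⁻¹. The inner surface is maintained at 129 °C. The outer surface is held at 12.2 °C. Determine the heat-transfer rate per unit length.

Treat each layer as a resistance in series:
  R'_cast iron = ln(0.203/0.158)/(2πk) = 0.2506/(2π·58.3) = 6.842×10^-4 m·K/W
  R'_cellular glass = ln(0.384/0.203)/(2πk) = 0.6374/(2π·0.0657) = 1.544 m·K/W
  R'_phenolic foam = ln(0.489/0.384)/(2πk) = 0.2417/(2π·0.0231) = 1.665 m·K/W
ΣR = 6.842×10^-4 + 1.544 + 1.665 = 3.210 m·K/W
Q' = ΔT/ΣR = (129 °C − 12.2 °C)/3.210 = 36.4 W/m

Q' = 36.4 W/m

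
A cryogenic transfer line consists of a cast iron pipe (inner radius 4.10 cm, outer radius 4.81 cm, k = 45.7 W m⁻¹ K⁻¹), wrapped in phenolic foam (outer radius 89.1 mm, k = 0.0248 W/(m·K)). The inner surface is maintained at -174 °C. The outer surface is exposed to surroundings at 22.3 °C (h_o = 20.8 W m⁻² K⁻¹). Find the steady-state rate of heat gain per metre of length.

Q' = 48.6 W/m

Resistance network (inner→outer):
  R'_cast iron = ln(0.0481/0.0410)/(2πk) = 0.1597/(2π·45.7) = 5.562×10^-4 m·K/W
  R'_phenolic foam = ln(0.0891/0.0481)/(2πk) = 0.6165/(2π·0.0248) = 3.956 m·K/W
  R'_conv,out = 1/(2πr h) = 1/(2π·0.0891·20.8) = 0.08588 m·K/W
ΣR = 5.562×10^-4 + 3.956 + 0.08588 = 4.042 m·K/W
Q' = ΔT/ΣR = (-174 °C − 22.3 °C)/4.042 = -48.6 W/m
(Negative Q' ⇒ heat flows inward; heat gain = 48.6 W/m.)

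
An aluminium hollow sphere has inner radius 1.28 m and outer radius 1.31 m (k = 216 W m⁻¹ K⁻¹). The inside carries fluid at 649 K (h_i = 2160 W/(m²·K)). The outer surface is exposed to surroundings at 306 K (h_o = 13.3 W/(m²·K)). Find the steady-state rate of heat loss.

Q = 97600 W

Treat each layer as a resistance in series:
  R_conv,in = 1/(4πr²h) = 1/(4π·1.28²·2160) = 2.249×10^-5 K/W
  R_aluminium = (1/1.28 − 1/1.31)/(4πk) = 0.01789/(4π·216) = 6.591×10^-6 K/W
  R_conv,out = 1/(4πr²h) = 1/(4π·1.31²·13.3) = 0.003487 K/W
ΣR = 2.249×10^-5 + 6.591×10^-6 + 0.003487 = 0.003516 K/W
Q = ΔT/ΣR = (649 K − 306 K)/0.003516 = 97600 W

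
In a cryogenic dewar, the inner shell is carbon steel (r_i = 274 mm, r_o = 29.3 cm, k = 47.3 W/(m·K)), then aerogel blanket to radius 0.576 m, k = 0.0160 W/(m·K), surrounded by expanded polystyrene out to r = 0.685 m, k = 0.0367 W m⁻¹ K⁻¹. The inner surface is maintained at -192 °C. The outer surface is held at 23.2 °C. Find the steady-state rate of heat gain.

Q = 24.1 W

Treat each layer as a resistance in series:
  R_carbon steel = (1/0.274 − 1/0.293)/(4πk) = 0.2367/(4π·47.3) = 3.982×10^-4 K/W
  R_aerogel blanket = (1/0.293 − 1/0.576)/(4πk) = 1.677/(4π·0.0160) = 8.340 K/W
  R_expanded polystyrene = (1/0.576 − 1/0.685)/(4πk) = 0.2763/(4π·0.0367) = 0.5990 K/W
ΣR = 3.982×10^-4 + 8.340 + 0.5990 = 8.939 K/W
Q = ΔT/ΣR = (-192 °C − 23.2 °C)/8.939 = -24.1 W
(Negative Q ⇒ heat flows inward; heat gain = 24.1 W.)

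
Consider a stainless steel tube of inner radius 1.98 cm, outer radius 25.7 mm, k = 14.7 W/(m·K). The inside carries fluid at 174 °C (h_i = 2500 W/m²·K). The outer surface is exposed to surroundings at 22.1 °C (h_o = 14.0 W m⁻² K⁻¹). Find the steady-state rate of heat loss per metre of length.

Q' = 339 W/m

Treat each layer as a resistance in series:
  R'_conv,in = 1/(2πr h) = 1/(2π·0.0198·2500) = 0.003215 m·K/W
  R'_stainless steel = ln(0.0257/0.0198)/(2πk) = 0.2608/(2π·14.7) = 0.002824 m·K/W
  R'_conv,out = 1/(2πr h) = 1/(2π·0.0257·14.0) = 0.4423 m·K/W
ΣR = 0.003215 + 0.002824 + 0.4423 = 0.4483 m·K/W
Q' = ΔT/ΣR = (174 °C − 22.1 °C)/0.4483 = 339 W/m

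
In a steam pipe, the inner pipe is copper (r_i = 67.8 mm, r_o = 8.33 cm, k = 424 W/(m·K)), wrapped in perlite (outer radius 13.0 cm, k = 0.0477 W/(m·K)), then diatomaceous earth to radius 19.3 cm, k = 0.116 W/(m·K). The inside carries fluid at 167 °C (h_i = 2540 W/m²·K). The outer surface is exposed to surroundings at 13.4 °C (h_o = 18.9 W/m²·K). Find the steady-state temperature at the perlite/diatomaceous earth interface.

Resistance network (inner→outer):
  R'_conv,in = 1/(2πr h) = 1/(2π·0.0678·2540) = 9.242×10^-4 m·K/W
  R'_copper = ln(0.0833/0.0678)/(2πk) = 0.2059/(2π·424) = 7.728×10^-5 m·K/W
  R'_perlite = ln(0.130/0.0833)/(2πk) = 0.4451/(2π·0.0477) = 1.485 m·K/W
  R'_diatomaceous earth = ln(0.193/0.130)/(2πk) = 0.3952/(2π·0.116) = 0.5422 m·K/W
  R'_conv,out = 1/(2πr h) = 1/(2π·0.193·18.9) = 0.04363 m·K/W
ΣR = 9.242×10^-4 + 7.728×10^-5 + 1.485 + 0.5422 + 0.04363 = 2.072 m·K/W
Q' = ΔT/ΣR = (167 °C − 13.4 °C)/2.072 = 74.13 W/m
From the inner boundary to the perlite/diatomaceous earth interface, ΣR_partial = 1.486 m·K/W.
T_interface = T_in − Q'·ΣR_partial = 167 °C − (74.13)(1.486) = 56.8 °C

T = 56.8 °C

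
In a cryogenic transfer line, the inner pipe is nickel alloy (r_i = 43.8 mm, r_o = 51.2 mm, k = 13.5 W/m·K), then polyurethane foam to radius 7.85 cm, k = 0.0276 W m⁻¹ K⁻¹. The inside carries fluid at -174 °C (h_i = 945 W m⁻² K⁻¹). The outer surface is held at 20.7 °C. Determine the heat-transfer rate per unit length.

Treat each layer as a resistance in series:
  R'_conv,in = 1/(2πr h) = 1/(2π·0.0438·945) = 0.003845 m·K/W
  R'_nickel alloy = ln(0.0512/0.0438)/(2πk) = 0.1561/(2π·13.5) = 0.001840 m·K/W
  R'_polyurethane foam = ln(0.0785/0.0512)/(2πk) = 0.4274/(2π·0.0276) = 2.464 m·K/W
ΣR = 0.003845 + 0.001840 + 2.464 = 2.470 m·K/W
Q' = ΔT/ΣR = (-174 °C − 20.7 °C)/2.470 = -78.8 W/m
(Negative Q' ⇒ heat flows inward; heat gain = 78.8 W/m.)

Q' = 78.8 W/m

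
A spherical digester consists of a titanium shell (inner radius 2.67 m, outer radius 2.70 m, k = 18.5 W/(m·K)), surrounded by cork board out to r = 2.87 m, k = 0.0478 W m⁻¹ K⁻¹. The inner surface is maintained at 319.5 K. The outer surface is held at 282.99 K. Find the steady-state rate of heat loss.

Q = 999 W

Treat each layer as a resistance in series:
  R_titanium = (1/2.67 − 1/2.70)/(4πk) = 0.004161/(4π·18.5) = 1.790×10^-5 K/W
  R_cork board = (1/2.70 − 1/2.87)/(4πk) = 0.02194/(4π·0.0478) = 0.03652 K/W
ΣR = 1.790×10^-5 + 0.03652 = 0.03654 K/W
Q = ΔT/ΣR = (319.5 K − 282.99 K)/0.03654 = 999 W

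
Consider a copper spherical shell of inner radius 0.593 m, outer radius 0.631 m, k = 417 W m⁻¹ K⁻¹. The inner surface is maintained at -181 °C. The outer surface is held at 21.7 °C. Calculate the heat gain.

Q = 10500 kW

Q = 4πk·ΔT/(1/r₁ − 1/r₂) = 4π × 417 × 202.7 / (1/0.593 − 1/0.631) = 1.05×10^7 W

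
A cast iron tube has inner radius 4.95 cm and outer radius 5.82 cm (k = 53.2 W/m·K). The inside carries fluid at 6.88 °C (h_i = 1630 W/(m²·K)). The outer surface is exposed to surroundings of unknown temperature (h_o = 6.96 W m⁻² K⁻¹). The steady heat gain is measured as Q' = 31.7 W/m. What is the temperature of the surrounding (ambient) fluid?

Series resistances:
  R'_conv,in = 1/(2πr h) = 1/(2π·0.0495·1630) = 0.001973 m·K/W
  R'_cast iron = ln(0.0582/0.0495)/(2πk) = 0.1619/(2π·53.2) = 4.844×10^-4 m·K/W
  R'_conv,out = 1/(2πr h) = 1/(2π·0.0582·6.96) = 0.3929 m·K/W
ΣR = 0.3954 m·K/W
ΔT = Q'·ΣR = 31.7 × 0.3954 = 12.53 K
Heat flows inward, so T_out = T_in + ΔT = 6.88 + 12.53 = 19.4 °C

T_out = 19.4 °C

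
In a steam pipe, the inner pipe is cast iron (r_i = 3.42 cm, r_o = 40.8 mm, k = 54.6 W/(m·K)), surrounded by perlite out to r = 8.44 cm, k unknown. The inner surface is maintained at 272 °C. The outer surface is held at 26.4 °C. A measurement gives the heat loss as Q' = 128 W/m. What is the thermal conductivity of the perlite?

k = 0.0603 W/m·K

ΣR = ΔT/Q' = |272 − 26.4|/128 = 1.919 m·K/W
Known resistances:
  R'_cast iron = ln(0.0408/0.0342)/(2πk) = 0.1765/(2π·54.6) = 5.144×10^-4 m·K/W
R_perlite = ΣR − ΣR_known = 1.919 − 5.144×10^-4 = 1.918 m·K/W
ln(r₂/r₁)/(2πk) = 1.918 ⇒ k = 0.7269/(2π·1.918) = 0.0603 W/m·K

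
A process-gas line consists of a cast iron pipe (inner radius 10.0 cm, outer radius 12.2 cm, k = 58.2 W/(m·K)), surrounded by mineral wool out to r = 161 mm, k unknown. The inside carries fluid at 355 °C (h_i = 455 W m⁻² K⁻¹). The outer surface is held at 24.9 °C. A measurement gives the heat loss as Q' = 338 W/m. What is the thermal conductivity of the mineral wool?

ΣR = ΔT/Q' = |355 − 24.9|/338 = 0.9766 m·K/W
Known resistances:
  R'_conv,in = 1/(2πr h) = 1/(2π·0.100·455) = 0.003498 m·K/W
  R'_cast iron = ln(0.122/0.100)/(2πk) = 0.1989/(2π·58.2) = 5.438×10^-4 m·K/W
R_mineral wool = ΣR − ΣR_known = 0.9766 − 0.004042 = 0.9726 m·K/W
ln(r₂/r₁)/(2πk) = 0.9726 ⇒ k = 0.2774/(2π·0.9726) = 0.0454 W/m·K

k = 0.0454 W/m·K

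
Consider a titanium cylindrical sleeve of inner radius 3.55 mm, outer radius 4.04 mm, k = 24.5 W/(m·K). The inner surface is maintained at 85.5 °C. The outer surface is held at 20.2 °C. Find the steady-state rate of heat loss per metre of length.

Q' = 2πk·ΔT/ln(r₂/r₁) = 2π × 24.5 × 65.3 / ln(0.00404/0.00355) = 77700 W/m

Q' = 77.7 kW/m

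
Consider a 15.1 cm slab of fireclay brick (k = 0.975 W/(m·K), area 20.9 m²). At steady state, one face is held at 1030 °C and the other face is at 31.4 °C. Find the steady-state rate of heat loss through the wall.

Q = 1.35×10^5 W

Q = kA·ΔT/L = 0.975 × 20.9 × |1030 °C − 31.4 °C| / 0.151 = 1.35×10^5 W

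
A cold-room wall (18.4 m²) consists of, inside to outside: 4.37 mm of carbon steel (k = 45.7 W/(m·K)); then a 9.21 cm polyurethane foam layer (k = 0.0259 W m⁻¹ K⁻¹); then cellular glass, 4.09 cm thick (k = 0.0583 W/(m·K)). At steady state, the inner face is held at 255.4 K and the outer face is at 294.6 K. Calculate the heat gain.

Series thermal resistances, inner to outer:
  R_carbon steel = L/(kA) = 0.00437/(45.7·18.4) = 5.197×10^-6 K/W
  R_polyurethane foam = L/(kA) = 0.0921/(0.0259·18.4) = 0.1933 K/W
  R_cellular glass = L/(kA) = 0.0409/(0.0583·18.4) = 0.03813 K/W
ΣR = 5.197×10^-6 + 0.1933 + 0.03813 = 0.2314 K/W
Q = ΔT/ΣR = (255.4 K − 294.6 K)/0.2314 = -169 W
(Negative Q ⇒ heat flows inward; heat gain = 169 W.)

Q = 169 W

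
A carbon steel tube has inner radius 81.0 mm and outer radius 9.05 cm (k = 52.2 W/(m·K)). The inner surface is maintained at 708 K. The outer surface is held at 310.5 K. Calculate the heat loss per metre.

Q' = 2πk·ΔT/ln(r₂/r₁) = 2π × 52.2 × 397.5 / ln(0.0905/0.0810) = 1.18×10^6 W/m

Q' = 1180 kW/m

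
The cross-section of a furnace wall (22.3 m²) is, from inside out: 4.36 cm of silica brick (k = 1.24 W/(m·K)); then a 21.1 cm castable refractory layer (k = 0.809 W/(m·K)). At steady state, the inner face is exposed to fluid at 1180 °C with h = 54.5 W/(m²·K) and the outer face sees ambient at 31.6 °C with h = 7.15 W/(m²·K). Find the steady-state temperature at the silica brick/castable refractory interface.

T = 1045 °C

Series thermal resistances, inner to outer:
  R_conv,in = 1/(hA) = 1/(54.5·22.3) = 8.228×10^-4 K/W
  R_silica brick = L/(kA) = 0.0436/(1.24·22.3) = 0.001577 K/W
  R_castable refractory = L/(kA) = 0.211/(0.809·22.3) = 0.01170 K/W
  R_conv,out = 1/(hA) = 1/(7.15·22.3) = 0.006272 K/W
ΣR = 8.228×10^-4 + 0.001577 + 0.01170 + 0.006272 = 0.02037 K/W
Q = ΔT/ΣR = (1180 °C − 31.6 °C)/0.02037 = 56380 W
From the inner boundary to the silica brick/castable refractory interface, ΣR_partial = 0.002400 K/W.
T_interface = T_in − Q·ΣR_partial = 1180 °C − (56380)(0.002400) = 1045 °C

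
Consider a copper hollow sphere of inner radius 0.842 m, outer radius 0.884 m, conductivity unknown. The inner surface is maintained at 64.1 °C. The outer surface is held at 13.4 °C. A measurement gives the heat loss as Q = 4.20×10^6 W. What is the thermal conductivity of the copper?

k = 372 W/m·K

ΣR = ΔT/Q = |64.1 − 13.4|/4.20×10^6 = 1.207×10^-5 K/W
(1/r₁−1/r₂)/(4πk) = 1.207×10^-5 ⇒ k = 0.05643/(4π·1.207×10^-5) = 372 W/m·K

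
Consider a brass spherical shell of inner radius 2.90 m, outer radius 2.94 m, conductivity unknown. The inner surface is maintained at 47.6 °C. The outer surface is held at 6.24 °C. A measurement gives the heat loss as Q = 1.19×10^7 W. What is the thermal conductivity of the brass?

ΣR = ΔT/Q = |47.6 − 6.24|/1.19×10^7 = 3.476×10^-6 K/W
(1/r₁−1/r₂)/(4πk) = 3.476×10^-6 ⇒ k = 0.004692/(4π·3.476×10^-6) = 107 W/m·K

k = 107 W/m·K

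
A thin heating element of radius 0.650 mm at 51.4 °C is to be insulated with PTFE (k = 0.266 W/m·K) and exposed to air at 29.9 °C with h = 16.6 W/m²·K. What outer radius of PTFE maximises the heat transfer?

For a cylinder, r_cr = k_ins/h = 0.266/16.6 = 0.0160 m = 1.60 cm

r_cr = 1.60 cm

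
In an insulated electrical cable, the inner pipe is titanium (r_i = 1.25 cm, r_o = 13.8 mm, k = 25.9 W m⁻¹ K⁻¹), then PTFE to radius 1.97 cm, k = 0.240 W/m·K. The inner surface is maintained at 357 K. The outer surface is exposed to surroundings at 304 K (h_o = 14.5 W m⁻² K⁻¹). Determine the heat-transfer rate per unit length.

Q' = 66.8 W/m

Series thermal resistances, inner to outer:
  R'_titanium = ln(0.0138/0.0125)/(2πk) = 0.09894/(2π·25.9) = 6.080×10^-4 m·K/W
  R'_PTFE = ln(0.0197/0.0138)/(2πk) = 0.3560/(2π·0.240) = 0.2360 m·K/W
  R'_conv,out = 1/(2πr h) = 1/(2π·0.0197·14.5) = 0.5572 m·K/W
ΣR = 6.080×10^-4 + 0.2360 + 0.5572 = 0.7938 m·K/W
Q' = ΔT/ΣR = (357 K − 304 K)/0.7938 = 66.8 W/m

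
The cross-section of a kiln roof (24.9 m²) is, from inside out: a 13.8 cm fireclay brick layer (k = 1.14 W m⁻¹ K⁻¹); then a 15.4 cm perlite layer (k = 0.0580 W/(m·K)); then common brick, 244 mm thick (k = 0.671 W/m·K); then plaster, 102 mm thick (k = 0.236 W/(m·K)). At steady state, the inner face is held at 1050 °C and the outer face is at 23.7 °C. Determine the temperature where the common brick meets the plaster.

Series thermal resistances, inner to outer:
  R_fireclay brick = L/(kA) = 0.138/(1.14·24.9) = 0.004862 K/W
  R_perlite = L/(kA) = 0.154/(0.0580·24.9) = 0.1066 K/W
  R_common brick = L/(kA) = 0.244/(0.671·24.9) = 0.01460 K/W
  R_plaster = L/(kA) = 0.102/(0.236·24.9) = 0.01736 K/W
ΣR = 0.004862 + 0.1066 + 0.01460 + 0.01736 = 0.1434 K/W
Q = ΔT/ΣR = (1050 °C − 23.7 °C)/0.1434 = 7157 W
From the inner boundary to the common brick/plaster interface, ΣR_partial = 0.1261 K/W.
T_interface = T_in − Q·ΣR_partial = 1050 °C − (7157)(0.1261) = 148 °C

T = 148 °C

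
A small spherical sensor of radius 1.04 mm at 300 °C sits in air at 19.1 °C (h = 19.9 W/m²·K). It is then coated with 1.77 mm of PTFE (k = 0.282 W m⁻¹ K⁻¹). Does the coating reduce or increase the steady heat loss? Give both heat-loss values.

increases: 0.0760 → 0.415 W

Critical radius for a sphere: r_cr = 2k/h = 0.0283 m = 2.83 cm.
Outer radius after coating: r₂ = 0.00104 + 0.00177 = 0.00281 m.
Since r₁ < r_cr and r₂ ≤ r_cr, the coating moves toward the maximum at r_cr — heat loss rises.
Bare: R = 1/(4πr₁²h) = 3697 K/W; Q = 280.9/3697 = 0.0760 W.
Coated: R = R_cond + R_conv = 677.3 K/W; Q = 280.9/677.3 = 0.415 W.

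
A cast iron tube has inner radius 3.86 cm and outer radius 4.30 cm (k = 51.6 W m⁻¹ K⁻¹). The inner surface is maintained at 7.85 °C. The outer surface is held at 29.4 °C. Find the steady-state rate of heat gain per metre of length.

Q' = 2πk·ΔT/ln(r₂/r₁) = 2π × 51.6 × 21.55 / ln(0.0430/0.0386) = 64700 W/m

Q' = 64.7 kW/m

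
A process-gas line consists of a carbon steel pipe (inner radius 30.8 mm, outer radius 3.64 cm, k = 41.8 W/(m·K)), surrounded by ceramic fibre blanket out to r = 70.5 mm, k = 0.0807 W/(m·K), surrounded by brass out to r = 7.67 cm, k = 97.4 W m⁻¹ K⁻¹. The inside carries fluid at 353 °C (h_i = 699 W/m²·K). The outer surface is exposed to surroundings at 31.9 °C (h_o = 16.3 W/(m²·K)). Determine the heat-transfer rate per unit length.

Q' = 223 W/m

Resistance network (inner→outer):
  R'_conv,in = 1/(2πr h) = 1/(2π·0.0308·699) = 0.007393 m·K/W
  R'_carbon steel = ln(0.0364/0.0308)/(2πk) = 0.1671/(2π·41.8) = 6.361×10^-4 m·K/W
  R'_ceramic fibre blanket = ln(0.0705/0.0364)/(2πk) = 0.6610/(2π·0.0807) = 1.304 m·K/W
  R'_brass = ln(0.0767/0.0705)/(2πk) = 0.08429/(2π·97.4) = 1.377×10^-4 m·K/W
  R'_conv,out = 1/(2πr h) = 1/(2π·0.0767·16.3) = 0.1273 m·K/W
ΣR = 0.007393 + 6.361×10^-4 + 1.304 + 1.377×10^-4 + 0.1273 = 1.439 m·K/W
Q' = ΔT/ΣR = (353 °C − 31.9 °C)/1.439 = 223 W/m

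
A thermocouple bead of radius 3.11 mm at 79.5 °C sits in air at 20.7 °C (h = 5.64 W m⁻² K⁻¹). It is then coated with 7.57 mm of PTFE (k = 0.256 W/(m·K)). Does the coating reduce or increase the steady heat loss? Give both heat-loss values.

Critical radius for a sphere: r_cr = 2k/h = 0.0908 m = 9.08 cm.
Outer radius after coating: r₂ = 0.00311 + 0.00757 = 0.01068 m.
Since r₁ < r_cr and r₂ ≤ r_cr, the coating moves toward the maximum at r_cr — heat loss rises.
Bare: R = 1/(4πr₁²h) = 1459 K/W; Q = 58.8/1459 = 0.0403 W.
Coated: R = R_cond + R_conv = 194.5 K/W; Q = 58.8/194.5 = 0.302 W.

increases: 0.0403 → 0.302 W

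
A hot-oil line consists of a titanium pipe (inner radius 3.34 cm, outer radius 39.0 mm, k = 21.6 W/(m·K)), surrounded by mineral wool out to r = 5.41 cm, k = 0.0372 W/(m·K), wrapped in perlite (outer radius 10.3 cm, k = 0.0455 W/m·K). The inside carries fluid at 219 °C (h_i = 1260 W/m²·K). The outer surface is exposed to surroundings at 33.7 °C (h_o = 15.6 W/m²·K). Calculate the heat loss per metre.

Q' = 49.3 W/m

Resistance network (inner→outer):
  R'_conv,in = 1/(2πr h) = 1/(2π·0.0334·1260) = 0.003782 m·K/W
  R'_titanium = ln(0.0390/0.0334)/(2πk) = 0.1550/(2π·21.6) = 0.001142 m·K/W
  R'_mineral wool = ln(0.0541/0.0390)/(2πk) = 0.3273/(2π·0.0372) = 1.400 m·K/W
  R'_perlite = ln(0.103/0.0541)/(2πk) = 0.6439/(2π·0.0455) = 2.252 m·K/W
  R'_conv,out = 1/(2πr h) = 1/(2π·0.103·15.6) = 0.09905 m·K/W
ΣR = 0.003782 + 0.001142 + 1.400 + 2.252 + 0.09905 = 3.756 m·K/W
Q' = ΔT/ΣR = (219 °C − 33.7 °C)/3.756 = 49.3 W/m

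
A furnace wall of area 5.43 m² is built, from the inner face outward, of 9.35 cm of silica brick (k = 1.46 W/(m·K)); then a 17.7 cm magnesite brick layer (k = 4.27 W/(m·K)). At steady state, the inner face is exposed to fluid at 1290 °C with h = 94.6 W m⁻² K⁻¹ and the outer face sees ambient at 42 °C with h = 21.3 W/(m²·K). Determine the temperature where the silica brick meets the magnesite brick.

Resistance network (inner→outer):
  R_conv,in = 1/(hA) = 1/(94.6·5.43) = 0.001947 K/W
  R_silica brick = L/(kA) = 0.0935/(1.46·5.43) = 0.01179 K/W
  R_magnesite brick = L/(kA) = 0.177/(4.27·5.43) = 0.007634 K/W
  R_conv,out = 1/(hA) = 1/(21.3·5.43) = 0.008646 K/W
ΣR = 0.001947 + 0.01179 + 0.007634 + 0.008646 = 0.03002 K/W
Q = ΔT/ΣR = (1290 °C − 42 °C)/0.03002 = 41570 W
From the inner boundary to the silica brick/magnesite brick interface, ΣR_partial = 0.01374 K/W.
T_interface = T_in − Q·ΣR_partial = 1290 °C − (41570)(0.01374) = 719 °C

T = 719 °C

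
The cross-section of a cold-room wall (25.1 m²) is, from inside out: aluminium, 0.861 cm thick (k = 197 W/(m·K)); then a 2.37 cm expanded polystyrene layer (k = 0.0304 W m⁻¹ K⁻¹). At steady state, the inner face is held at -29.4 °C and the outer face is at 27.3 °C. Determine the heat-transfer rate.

Q = 1830 W

Series thermal resistances, inner to outer:
  R_aluminium = L/(kA) = 0.00861/(197·25.1) = 1.741×10^-6 K/W
  R_expanded polystyrene = L/(kA) = 0.0237/(0.0304·25.1) = 0.03106 K/W
ΣR = 1.741×10^-6 + 0.03106 = 0.03106 K/W
Q = ΔT/ΣR = (-29.4 °C − 27.3 °C)/0.03106 = -1830 W
(Negative Q ⇒ heat flows inward; heat gain = 1830 W.)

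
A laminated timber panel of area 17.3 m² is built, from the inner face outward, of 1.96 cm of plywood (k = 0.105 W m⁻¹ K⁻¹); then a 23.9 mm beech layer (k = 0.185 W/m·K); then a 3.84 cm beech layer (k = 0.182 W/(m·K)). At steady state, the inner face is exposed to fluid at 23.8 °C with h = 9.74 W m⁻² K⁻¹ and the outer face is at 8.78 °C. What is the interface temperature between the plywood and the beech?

Treat each layer as a resistance in series:
  R_conv,in = 1/(hA) = 1/(9.74·17.3) = 0.005935 K/W
  R_plywood = L/(kA) = 0.0196/(0.105·17.3) = 0.01079 K/W
  R_beech = L/(kA) = 0.0239/(0.185·17.3) = 0.007468 K/W
  R_beech = L/(kA) = 0.0384/(0.182·17.3) = 0.01220 K/W
ΣR = 0.005935 + 0.01079 + 0.007468 + 0.01220 = 0.03639 K/W
Q = ΔT/ΣR = (23.8 °C − 8.78 °C)/0.03639 = 412.8 W
From the inner boundary to the plywood/beech interface, ΣR_partial = 0.01673 K/W.
T_interface = T_in − Q·ΣR_partial = 23.8 °C − (412.8)(0.01673) = 16.9 °C

T = 16.9 °C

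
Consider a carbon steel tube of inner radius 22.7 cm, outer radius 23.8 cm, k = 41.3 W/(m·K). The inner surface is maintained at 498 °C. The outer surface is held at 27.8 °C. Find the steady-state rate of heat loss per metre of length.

Q' = 2πk·ΔT/ln(r₂/r₁) = 2π × 41.3 × 470.2 / ln(0.238/0.227) = 2.58×10^6 W/m

Q' = 2.58×10^6 W/m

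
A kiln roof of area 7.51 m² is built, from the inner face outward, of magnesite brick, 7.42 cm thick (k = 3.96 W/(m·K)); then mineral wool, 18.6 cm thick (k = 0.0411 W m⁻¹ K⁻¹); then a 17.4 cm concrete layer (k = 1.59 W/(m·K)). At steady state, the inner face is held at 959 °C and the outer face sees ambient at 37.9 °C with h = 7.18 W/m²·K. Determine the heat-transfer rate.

Treat each layer as a resistance in series:
  R_magnesite brick = L/(kA) = 0.0742/(3.96·7.51) = 0.002495 K/W
  R_mineral wool = L/(kA) = 0.186/(0.0411·7.51) = 0.6026 K/W
  R_concrete = L/(kA) = 0.174/(1.59·7.51) = 0.01457 K/W
  R_conv,out = 1/(hA) = 1/(7.18·7.51) = 0.01855 K/W
ΣR = 0.002495 + 0.6026 + 0.01457 + 0.01855 = 0.6382 K/W
Q = ΔT/ΣR = (959 °C − 37.9 °C)/0.6382 = 1440 W

Q = 1440 W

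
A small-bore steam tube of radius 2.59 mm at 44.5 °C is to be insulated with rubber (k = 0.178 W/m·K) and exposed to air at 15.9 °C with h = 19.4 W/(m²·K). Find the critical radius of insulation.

r_cr = 0.918 cm

For a cylinder, r_cr = k_ins/h = 0.178/19.4 = 0.00918 m = 0.918 cm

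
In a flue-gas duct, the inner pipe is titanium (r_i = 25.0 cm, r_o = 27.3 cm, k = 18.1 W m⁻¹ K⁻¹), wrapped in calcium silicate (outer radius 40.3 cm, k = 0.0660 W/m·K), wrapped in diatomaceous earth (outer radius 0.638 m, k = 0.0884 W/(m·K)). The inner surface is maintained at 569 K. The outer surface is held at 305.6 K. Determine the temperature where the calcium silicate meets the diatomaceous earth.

T = 429 K

Series thermal resistances, inner to outer:
  R'_titanium = ln(0.273/0.250)/(2πk) = 0.08801/(2π·18.1) = 7.739×10^-4 m·K/W
  R'_calcium silicate = ln(0.403/0.273)/(2πk) = 0.3895/(2π·0.0660) = 0.9392 m·K/W
  R'_diatomaceous earth = ln(0.638/0.403)/(2πk) = 0.4594/(2π·0.0884) = 0.8271 m·K/W
ΣR = 7.739×10^-4 + 0.9392 + 0.8271 = 1.767 m·K/W
Q' = ΔT/ΣR = (569 K − 305.6 K)/1.767 = 149.1 W/m
From the inner boundary to the calcium silicate/diatomaceous earth interface, ΣR_partial = 0.9400 m·K/W.
T_interface = T_in − Q'·ΣR_partial = 569 K − (149.1)(0.9400) = 429 K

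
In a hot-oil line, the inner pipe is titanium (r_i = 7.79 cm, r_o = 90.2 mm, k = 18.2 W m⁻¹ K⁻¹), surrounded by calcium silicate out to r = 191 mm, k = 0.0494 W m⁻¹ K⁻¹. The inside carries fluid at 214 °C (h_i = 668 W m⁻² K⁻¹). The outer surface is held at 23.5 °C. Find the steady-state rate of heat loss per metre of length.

Q' = 78.7 W/m

Treat each layer as a resistance in series:
  R'_conv,in = 1/(2πr h) = 1/(2π·0.0779·668) = 0.003058 m·K/W
  R'_titanium = ln(0.0902/0.0779)/(2πk) = 0.1466/(2π·18.2) = 0.001282 m·K/W
  R'_calcium silicate = ln(0.191/0.0902)/(2πk) = 0.7502/(2π·0.0494) = 2.417 m·K/W
ΣR = 0.003058 + 0.001282 + 2.417 = 2.421 m·K/W
Q' = ΔT/ΣR = (214 °C − 23.5 °C)/2.421 = 78.7 W/m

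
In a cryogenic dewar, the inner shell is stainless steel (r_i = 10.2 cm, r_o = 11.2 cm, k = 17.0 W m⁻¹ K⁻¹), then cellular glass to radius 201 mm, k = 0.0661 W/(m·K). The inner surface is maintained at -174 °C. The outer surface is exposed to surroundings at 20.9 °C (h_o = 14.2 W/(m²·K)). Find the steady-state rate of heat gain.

Q = 39.8 W

Treat each layer as a resistance in series:
  R_stainless steel = (1/0.102 − 1/0.112)/(4πk) = 0.8754/(4π·17.0) = 0.004098 K/W
  R_cellular glass = (1/0.112 − 1/0.201)/(4πk) = 3.953/(4π·0.0661) = 4.760 K/W
  R_conv,out = 1/(4πr²h) = 1/(4π·0.201²·14.2) = 0.1387 K/W
ΣR = 0.004098 + 4.760 + 0.1387 = 4.903 K/W
Q = ΔT/ΣR = (-174 °C − 20.9 °C)/4.903 = -39.8 W
(Negative Q ⇒ heat flows inward; heat gain = 39.8 W.)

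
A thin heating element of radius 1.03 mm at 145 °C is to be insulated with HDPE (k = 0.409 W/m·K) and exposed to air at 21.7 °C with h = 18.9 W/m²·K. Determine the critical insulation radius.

For a cylinder, r_cr = k_ins/h = 0.409/18.9 = 0.0216 m = 2.16 cm

r_cr = 2.16 cm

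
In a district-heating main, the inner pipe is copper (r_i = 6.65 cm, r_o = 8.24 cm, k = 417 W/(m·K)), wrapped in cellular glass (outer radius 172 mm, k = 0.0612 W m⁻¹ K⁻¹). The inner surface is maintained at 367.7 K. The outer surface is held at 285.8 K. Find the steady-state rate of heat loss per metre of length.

Q' = 42.8 W/m

Resistance network (inner→outer):
  R'_copper = ln(0.0824/0.0665)/(2πk) = 0.2144/(2π·417) = 8.182×10^-5 m·K/W
  R'_cellular glass = ln(0.172/0.0824)/(2πk) = 0.7359/(2π·0.0612) = 1.914 m·K/W
ΣR = 8.182×10^-5 + 1.914 = 1.914 m·K/W
Q' = ΔT/ΣR = (367.7 K − 285.8 K)/1.914 = 42.8 W/m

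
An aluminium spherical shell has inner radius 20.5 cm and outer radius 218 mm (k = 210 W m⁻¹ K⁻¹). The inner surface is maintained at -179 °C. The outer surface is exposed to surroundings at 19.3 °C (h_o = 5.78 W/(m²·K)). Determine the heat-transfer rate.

Q = 684 W

Resistance network (inner→outer):
  R_aluminium = (1/0.205 − 1/0.218)/(4πk) = 0.2909/(4π·210) = 1.102×10^-4 K/W
  R_conv,out = 1/(4πr²h) = 1/(4π·0.218²·5.78) = 0.2897 K/W
ΣR = 1.102×10^-4 + 0.2897 = 0.2898 K/W
Q = ΔT/ΣR = (-179 °C − 19.3 °C)/0.2898 = -684 W
(Negative Q ⇒ heat flows inward; heat gain = 684 W.)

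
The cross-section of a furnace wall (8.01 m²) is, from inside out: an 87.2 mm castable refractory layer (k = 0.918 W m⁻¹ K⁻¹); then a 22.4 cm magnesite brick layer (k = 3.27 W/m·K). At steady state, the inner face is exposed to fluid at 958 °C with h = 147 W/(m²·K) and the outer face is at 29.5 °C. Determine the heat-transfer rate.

Q = 43700 W

Resistance network (inner→outer):
  R_conv,in = 1/(hA) = 1/(147·8.01) = 8.493×10^-4 K/W
  R_castable refractory = L/(kA) = 0.0872/(0.918·8.01) = 0.01186 K/W
  R_magnesite brick = L/(kA) = 0.224/(3.27·8.01) = 0.008552 K/W
ΣR = 8.493×10^-4 + 0.01186 + 0.008552 = 0.02126 K/W
Q = ΔT/ΣR = (958 °C − 29.5 °C)/0.02126 = 43700 W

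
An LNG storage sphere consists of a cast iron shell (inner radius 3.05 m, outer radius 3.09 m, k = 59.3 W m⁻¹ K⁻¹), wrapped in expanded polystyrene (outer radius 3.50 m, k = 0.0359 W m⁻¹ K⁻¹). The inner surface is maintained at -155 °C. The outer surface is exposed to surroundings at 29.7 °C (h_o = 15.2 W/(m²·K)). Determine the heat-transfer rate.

Q = 2190 W

Series thermal resistances, inner to outer:
  R_cast iron = (1/3.05 − 1/3.09)/(4πk) = 0.004244/(4π·59.3) = 5.696×10^-6 K/W
  R_expanded polystyrene = (1/3.09 − 1/3.50)/(4πk) = 0.03791/(4π·0.0359) = 0.08403 K/W
  R_conv,out = 1/(4πr²h) = 1/(4π·3.50²·15.2) = 4.274×10^-4 K/W
ΣR = 5.696×10^-6 + 0.08403 + 4.274×10^-4 = 0.08446 K/W
Q = ΔT/ΣR = (-155 °C − 29.7 °C)/0.08446 = -2190 W
(Negative Q ⇒ heat flows inward; heat gain = 2190 W.)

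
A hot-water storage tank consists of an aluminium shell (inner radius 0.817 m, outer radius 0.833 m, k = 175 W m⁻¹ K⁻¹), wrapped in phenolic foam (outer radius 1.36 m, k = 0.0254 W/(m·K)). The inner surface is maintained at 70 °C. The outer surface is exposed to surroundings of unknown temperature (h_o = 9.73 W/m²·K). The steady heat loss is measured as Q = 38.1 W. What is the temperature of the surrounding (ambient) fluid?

Sum the resistances:
  R_aluminium = (1/0.817 − 1/0.833)/(4πk) = 0.02351/(4π·175) = 1.069×10^-5 K/W
  R_phenolic foam = (1/0.833 − 1/1.36)/(4πk) = 0.4652/(4π·0.0254) = 1.457 K/W
  R_conv,out = 1/(4πr²h) = 1/(4π·1.36²·9.73) = 0.004422 K/W
ΣR = 1.462 K/W
ΔT = Q·ΣR = 38.1 × 1.462 = 55.70 K
Heat flows outward, so T_out = T_in − ΔT = 70 − 55.70 = 14.3 °C

T_out = 14.3 °C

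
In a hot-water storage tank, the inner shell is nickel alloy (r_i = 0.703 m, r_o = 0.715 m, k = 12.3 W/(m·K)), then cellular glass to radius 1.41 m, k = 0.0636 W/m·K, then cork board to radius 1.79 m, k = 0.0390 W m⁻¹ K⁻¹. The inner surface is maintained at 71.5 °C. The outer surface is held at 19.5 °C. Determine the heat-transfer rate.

Q = 44.4 W

Treat each layer as a resistance in series:
  R_nickel alloy = (1/0.703 − 1/0.715)/(4πk) = 0.02387/(4π·12.3) = 1.545×10^-4 K/W
  R_cellular glass = (1/0.715 − 1/1.41)/(4πk) = 0.6894/(4π·0.0636) = 0.8626 K/W
  R_cork board = (1/1.41 − 1/1.79)/(4πk) = 0.1506/(4π·0.0390) = 0.3072 K/W
ΣR = 1.545×10^-4 + 0.8626 + 0.3072 = 1.170 K/W
Q = ΔT/ΣR = (71.5 °C − 19.5 °C)/1.170 = 44.4 W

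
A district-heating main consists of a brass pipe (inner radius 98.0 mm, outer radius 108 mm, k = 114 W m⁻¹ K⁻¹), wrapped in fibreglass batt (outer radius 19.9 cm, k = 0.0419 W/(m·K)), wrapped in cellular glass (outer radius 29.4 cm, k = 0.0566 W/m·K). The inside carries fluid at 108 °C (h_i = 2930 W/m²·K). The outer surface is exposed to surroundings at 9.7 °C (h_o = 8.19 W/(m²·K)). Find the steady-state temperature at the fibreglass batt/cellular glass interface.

T = 42.5 °C

Resistance network (inner→outer):
  R'_conv,in = 1/(2πr h) = 1/(2π·0.0980·2930) = 5.543×10^-4 m·K/W
  R'_brass = ln(0.108/0.0980)/(2πk) = 0.09716/(2π·114) = 1.356×10^-4 m·K/W
  R'_fibreglass batt = ln(0.199/0.108)/(2πk) = 0.6112/(2π·0.0419) = 2.322 m·K/W
  R'_cellular glass = ln(0.294/0.199)/(2πk) = 0.3903/(2π·0.0566) = 1.097 m·K/W
  R'_conv,out = 1/(2πr h) = 1/(2π·0.294·8.19) = 0.06610 m·K/W
ΣR = 5.543×10^-4 + 1.356×10^-4 + 2.322 + 1.097 + 0.06610 = 3.486 m·K/W
Q' = ΔT/ΣR = (108 °C − 9.7 °C)/3.486 = 28.20 W/m
From the inner boundary to the fibreglass batt/cellular glass interface, ΣR_partial = 2.323 m·K/W.
T_interface = T_in − Q'·ΣR_partial = 108 °C − (28.20)(2.323) = 42.5 °C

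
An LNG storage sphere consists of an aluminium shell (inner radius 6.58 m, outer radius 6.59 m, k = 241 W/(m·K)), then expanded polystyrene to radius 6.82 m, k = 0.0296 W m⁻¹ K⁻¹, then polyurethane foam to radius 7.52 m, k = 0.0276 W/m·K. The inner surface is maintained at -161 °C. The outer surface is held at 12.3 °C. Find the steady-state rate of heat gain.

Treat each layer as a resistance in series:
  R_aluminium = (1/6.58 − 1/6.59)/(4πk) = 2.306×10^-4/(4π·241) = 7.615×10^-8 K/W
  R_expanded polystyrene = (1/6.59 − 1/6.82)/(4πk) = 0.005118/(4π·0.0296) = 0.01376 K/W
  R_polyurethane foam = (1/6.82 − 1/7.52)/(4πk) = 0.01365/(4π·0.0276) = 0.03935 K/W
ΣR = 7.615×10^-8 + 0.01376 + 0.03935 = 0.05311 K/W
Q = ΔT/ΣR = (-161 °C − 12.3 °C)/0.05311 = -3260 W
(Negative Q ⇒ heat flows inward; heat gain = 3260 W.)

Q = 3.26 kW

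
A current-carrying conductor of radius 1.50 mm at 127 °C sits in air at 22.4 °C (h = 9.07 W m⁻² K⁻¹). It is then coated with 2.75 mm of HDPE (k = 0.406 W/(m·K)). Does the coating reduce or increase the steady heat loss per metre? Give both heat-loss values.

increases: 8.94 → 23.1 W/m

Critical radius for a cylinder: r_cr = k/h = 0.0448 m = 4.48 cm.
Outer radius after coating: r₂ = 0.00150 + 0.00275 = 0.00425 m.
Since r₁ < r_cr and r₂ ≤ r_cr, the coating moves toward the maximum at r_cr — heat loss rises.
Bare: R = 1/(2πr₁h) = 11.70 m·K/W; Q = 104.6/11.70 = 8.94 W/m.
Coated: R = R_cond + R_conv = 4.537 m·K/W; Q = 104.6/4.537 = 23.1 W/m.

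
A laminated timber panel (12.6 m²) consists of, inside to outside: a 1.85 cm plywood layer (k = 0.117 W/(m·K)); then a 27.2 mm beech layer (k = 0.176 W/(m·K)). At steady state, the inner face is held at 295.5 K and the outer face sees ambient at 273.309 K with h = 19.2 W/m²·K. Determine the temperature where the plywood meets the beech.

Resistance network (inner→outer):
  R_plywood = L/(kA) = 0.0185/(0.117·12.6) = 0.01255 K/W
  R_beech = L/(kA) = 0.0272/(0.176·12.6) = 0.01227 K/W
  R_conv,out = 1/(hA) = 1/(19.2·12.6) = 0.004134 K/W
ΣR = 0.01255 + 0.01227 + 0.004134 = 0.02895 K/W
Q = ΔT/ΣR = (295.5 K − 273.309 K)/0.02895 = 766.5 W
From the inner boundary to the plywood/beech interface, ΣR_partial = 0.01255 K/W.
T_interface = T_in − Q·ΣR_partial = 295.5 K − (766.5)(0.01255) = 285.9 K

T = 285.9 K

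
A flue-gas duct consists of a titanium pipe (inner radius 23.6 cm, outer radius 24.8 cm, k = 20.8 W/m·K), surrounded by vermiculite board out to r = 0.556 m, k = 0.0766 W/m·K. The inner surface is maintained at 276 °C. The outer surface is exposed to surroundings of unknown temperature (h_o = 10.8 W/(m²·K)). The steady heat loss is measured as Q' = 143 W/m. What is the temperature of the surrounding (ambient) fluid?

T_out = 32.3 °C

Series resistances:
  R'_titanium = ln(0.248/0.236)/(2πk) = 0.04960/(2π·20.8) = 3.795×10^-4 m·K/W
  R'_vermiculite board = ln(0.556/0.248)/(2πk) = 0.8073/(2π·0.0766) = 1.677 m·K/W
  R'_conv,out = 1/(2πr h) = 1/(2π·0.556·10.8) = 0.02650 m·K/W
ΣR = 1.704 m·K/W
ΔT = Q'·ΣR = 143 × 1.704 = 243.7 K
Heat flows outward, so T_out = T_in − ΔT = 276 − 243.7 = 32.3 °C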